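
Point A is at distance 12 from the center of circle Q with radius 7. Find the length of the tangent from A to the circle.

Let T be the point of tangency. Then QT ⊥ AT (radius ⊥ tangent).
In right triangle QTA: QA² = QT² + AT²
12² = 7² + AT²
AT² = 95, AT = sqrt(95)

sqrt(95)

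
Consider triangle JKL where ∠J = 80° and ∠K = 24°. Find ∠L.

Let angle L = x. Then 80 + 24 + x = 180.
x = 180 - 104 = 76 degrees.

76 degrees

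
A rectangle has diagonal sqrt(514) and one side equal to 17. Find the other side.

Using the Pythagorean theorem: d^2 = a^2 + b^2
b^2 = d^2 - a^2
b^2 = 514 - 289
b^2 = 225
b = sqrt(225) = 15

15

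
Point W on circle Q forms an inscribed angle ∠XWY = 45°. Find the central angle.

By the inscribed angle theorem, the central angle is twice the inscribed angle.
Central angle = 2 × 45° = 90°

90°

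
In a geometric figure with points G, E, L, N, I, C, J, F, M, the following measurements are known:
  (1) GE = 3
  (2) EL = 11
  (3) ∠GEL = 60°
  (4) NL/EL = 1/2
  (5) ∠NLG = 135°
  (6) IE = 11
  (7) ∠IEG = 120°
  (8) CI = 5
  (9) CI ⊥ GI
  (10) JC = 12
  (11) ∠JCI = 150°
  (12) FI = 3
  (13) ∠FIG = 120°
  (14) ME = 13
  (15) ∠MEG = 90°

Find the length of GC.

Step 1: By the law of cosines on triangle GEI: GI² = 3² + 11² − 2·3·11·cos(120°) = 163, so GI = √163.
Step 2: By the law of cosines on triangle GIC: GC² = √163² + 5² − 2·√163·5·cos(90°) = 188, so GC = 2·√47.

Therefore, the length of GC = 2·√47.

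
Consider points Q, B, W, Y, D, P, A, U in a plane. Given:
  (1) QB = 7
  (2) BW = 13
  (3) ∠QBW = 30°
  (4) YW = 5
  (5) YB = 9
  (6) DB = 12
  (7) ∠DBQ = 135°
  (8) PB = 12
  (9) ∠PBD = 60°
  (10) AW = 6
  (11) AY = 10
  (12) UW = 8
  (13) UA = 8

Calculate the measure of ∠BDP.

Step 1: By the law of cosines on triangle DBP: DP² = 12² + 12² − 2·12·12·cos(60°) = 144, so DP = 12.
Step 2: By the inverse law of cosines on triangle BDP: cos(∠BDP) = (12² + 12² − 12²) / (2·12·12) = 144/288 = 0.5, so ∠BDP = 60°.

Therefore, the measure of angle ∠BDP = 60°.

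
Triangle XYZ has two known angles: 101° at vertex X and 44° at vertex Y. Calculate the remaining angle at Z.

angle Z = 180 - 101 - 44 = 35 degrees.

35 degrees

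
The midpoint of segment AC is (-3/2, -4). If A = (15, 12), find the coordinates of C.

Using the midpoint formula: M = ((x1 + x2)/2, (y1 + y2)/2)
We know M = (-3/2, -4) and A = (15, 12)
For x: -3/2 = (15 + x2)/2, so x2 = 2*-3/2 - 15 = -18
For y: -4 = (12 + y2)/2, so y2 = 2*-4 - 12 = -20
C = (-18, -20)

(-18, -20)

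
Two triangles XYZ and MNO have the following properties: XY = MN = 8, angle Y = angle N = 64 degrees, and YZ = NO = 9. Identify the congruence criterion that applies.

The given information provides:
XY = MN = 8, angle Y = angle N = 64 degrees, and YZ = NO = 9
This matches the SAS congruence theorem.
Two pairs of corresponding sides and the included angle are equal (Side-Angle-Side).

SAS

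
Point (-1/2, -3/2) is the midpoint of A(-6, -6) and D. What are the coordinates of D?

Using the midpoint formula: M = ((x1 + x2)/2, (y1 + y2)/2)
We know M = (-1/2, -3/2) and A = (-6, -6)
For x: -1/2 = (-6 + x2)/2, so x2 = 2*-1/2 - -6 = 5
For y: -3/2 = (-6 + y2)/2, so y2 = 2*-3/2 - -6 = 3
D = (5, 3)

(5, 3)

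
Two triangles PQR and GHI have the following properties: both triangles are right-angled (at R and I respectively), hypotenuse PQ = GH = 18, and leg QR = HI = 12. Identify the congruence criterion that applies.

The given information matches HL: The hypotenuse and one leg of two right triangles are equal (Hypotenuse-Leg).

HL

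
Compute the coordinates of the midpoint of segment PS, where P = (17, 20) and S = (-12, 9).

M = ((x₁ + x₂)/2, (y₁ + y₂)/2)
= ((17 + -12)/2, (20 + 9)/2)
= (5/2, 29/2) = (5/2, 29/2)

(5/2, 29/2)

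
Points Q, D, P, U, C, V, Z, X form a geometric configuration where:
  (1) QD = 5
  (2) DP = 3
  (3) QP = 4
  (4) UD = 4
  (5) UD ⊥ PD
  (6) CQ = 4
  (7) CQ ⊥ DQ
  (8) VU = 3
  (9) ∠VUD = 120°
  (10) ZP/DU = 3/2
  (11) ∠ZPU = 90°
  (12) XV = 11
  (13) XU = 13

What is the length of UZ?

From the given relations: ZP = 3/2·DU = 3/2·4 = 6.
Step 1: By the law of cosines on triangle UDP: UP² = 4² + 3² − 2·4·3·cos(90°) = 25, so UP = 5.
Step 2: By the law of cosines on triangle UPZ: UZ² = 5² + 6² − 2·5·6·cos(90°) = 61, so UZ = √61.

Therefore, the length of UZ = √61.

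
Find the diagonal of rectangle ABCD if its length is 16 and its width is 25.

d = sqrt(16^2 + 25^2) = sqrt(881)

sqrt(881)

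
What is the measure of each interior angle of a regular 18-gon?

Each interior angle of a regular n-gon is (n - 2) * 180 / n.
For n = 18: (18 - 2) * 180 / 18 = 2880/18 = 160 degrees.

160 degrees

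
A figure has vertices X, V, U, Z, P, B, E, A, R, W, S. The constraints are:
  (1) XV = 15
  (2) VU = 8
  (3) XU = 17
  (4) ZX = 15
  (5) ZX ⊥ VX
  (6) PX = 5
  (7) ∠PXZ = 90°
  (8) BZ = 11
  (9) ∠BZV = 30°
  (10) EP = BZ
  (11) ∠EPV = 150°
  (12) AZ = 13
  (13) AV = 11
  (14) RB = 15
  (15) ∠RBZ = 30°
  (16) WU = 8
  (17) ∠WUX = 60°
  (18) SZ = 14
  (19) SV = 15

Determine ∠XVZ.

Step 1: By the law of cosines on triangle VXZ: VZ² = 15² + 15² − 2·15·15·cos(90°) = 450, so VZ = 15·√2.
Step 2: By the inverse law of cosines on triangle XVZ: cos(∠XVZ) = (15² + (15·√2)² − 15²) / (2·15·15·√2) = 450/636.4 = 0.7071, so ∠XVZ = 45°.

Therefore, the measure of angle ∠XVZ = 45°.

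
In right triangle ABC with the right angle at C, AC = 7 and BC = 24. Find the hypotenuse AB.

AB = sqrt(7^2 + 24^2) = sqrt(625) = 25

25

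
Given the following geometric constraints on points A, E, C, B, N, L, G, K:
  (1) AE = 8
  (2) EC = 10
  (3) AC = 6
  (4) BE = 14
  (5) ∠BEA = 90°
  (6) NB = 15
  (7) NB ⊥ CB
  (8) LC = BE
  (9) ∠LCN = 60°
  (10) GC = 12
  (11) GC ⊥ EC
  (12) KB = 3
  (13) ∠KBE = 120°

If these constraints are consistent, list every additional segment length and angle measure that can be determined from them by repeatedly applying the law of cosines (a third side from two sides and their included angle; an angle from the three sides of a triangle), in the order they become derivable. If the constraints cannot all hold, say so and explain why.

The constraints are consistent. Derivable facts, in order:
After 1 step:
- AB = 2·√65
- EG = 2·√61
- EK ≈ 15.72
- ∠ACE = 53.13°
- ∠AEC = 36.87°
- ∠CAE = 90°
After 2 steps:
- ∠ABE = 29.74°
- ∠BAE = 60.26°
- ∠BEK = 9.52°
- ∠BKE = 50.48°
- ∠CEG = 50.19°
- ∠CGE = 39.81°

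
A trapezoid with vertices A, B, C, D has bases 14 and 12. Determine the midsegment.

The midsegment (median) of a trapezoid connects the midpoints of the non-parallel sides.
Its length is the average of the two bases: (14 + 12) / 2 = 13.

13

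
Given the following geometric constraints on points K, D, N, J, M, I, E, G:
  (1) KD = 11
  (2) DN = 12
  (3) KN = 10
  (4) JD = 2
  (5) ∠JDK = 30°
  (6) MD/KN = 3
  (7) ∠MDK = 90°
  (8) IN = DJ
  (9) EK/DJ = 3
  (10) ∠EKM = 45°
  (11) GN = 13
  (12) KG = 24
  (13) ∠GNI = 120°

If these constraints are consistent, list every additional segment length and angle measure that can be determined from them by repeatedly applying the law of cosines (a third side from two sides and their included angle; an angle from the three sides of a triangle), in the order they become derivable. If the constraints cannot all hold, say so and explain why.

These constraints are not satisfiable: by the triangle inequality in triangle NKG, (3) KN = 10 and (11) GN = 13 force KG ≤ 10 + 13 = 23, but (12) says KG = 24. No planar figure meets all of them, so nothing further can be derived.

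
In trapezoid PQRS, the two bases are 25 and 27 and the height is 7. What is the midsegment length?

midsegment = (25 + 27) / 2 = 52 / 2 = 26

26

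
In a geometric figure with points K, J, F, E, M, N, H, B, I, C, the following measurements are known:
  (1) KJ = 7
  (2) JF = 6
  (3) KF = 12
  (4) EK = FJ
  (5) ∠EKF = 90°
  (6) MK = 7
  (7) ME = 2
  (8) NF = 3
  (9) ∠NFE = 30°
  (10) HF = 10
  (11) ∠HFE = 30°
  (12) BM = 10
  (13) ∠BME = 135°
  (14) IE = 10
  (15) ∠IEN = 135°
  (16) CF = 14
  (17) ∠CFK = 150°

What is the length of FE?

From the given relations: EK = FJ = 6.
Step 1: By the law of cosines on triangle FKE: FE² = 12² + 6² − 2·12·6·cos(90°) = 180, so FE = 6·√5.

Therefore, the length of FE = 6·√5.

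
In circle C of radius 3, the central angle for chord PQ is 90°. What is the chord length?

Chord = 2(3) sin(45°) = 3*sqrt(2)

3*sqrt(2)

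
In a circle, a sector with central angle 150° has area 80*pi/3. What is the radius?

The sector covers 150°/360° = 5/12 of the full circle.
Full circle area = 80*pi/3 / 5/12 = 64*pi.
Since full area = πr², we get r² = 64*pi/π = 64, so r = 8.

8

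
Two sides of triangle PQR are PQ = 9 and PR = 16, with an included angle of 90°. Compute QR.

By the law of cosines: QR^2 = PQ^2 + PR^2 - 2*PQ*PR*cos(P)
QR^2 = 9^2 + 16^2 - 2*9*16*cos(90°)
QR^2 = 81 + 256 - 288*(0)
QR^2 = 337
QR = sqrt(337)

sqrt(337)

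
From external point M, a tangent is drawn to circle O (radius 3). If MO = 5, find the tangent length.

tangent = √(d² - r²) = √(5² - 3²) = √(25 - 9) = √16 = 4

4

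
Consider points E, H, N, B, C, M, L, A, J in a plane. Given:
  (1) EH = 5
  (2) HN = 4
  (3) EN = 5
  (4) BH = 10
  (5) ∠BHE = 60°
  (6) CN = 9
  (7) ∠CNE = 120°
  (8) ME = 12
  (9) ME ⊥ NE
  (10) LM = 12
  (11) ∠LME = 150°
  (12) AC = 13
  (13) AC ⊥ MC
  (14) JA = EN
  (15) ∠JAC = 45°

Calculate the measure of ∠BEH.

Step 1: By the law of cosines on triangle EHB: EB² = 5² + 10² − 2·5·10·cos(60°) = 75, so EB = 5·√3.
Step 2: By the inverse law of cosines on triangle BEH: cos(∠BEH) = ((5·√3)² + 5² − 10²) / (2·5·√3·5) = 0/86.6 = 0, so ∠BEH = 90°.

Therefore, the measure of angle ∠BEH = 90°.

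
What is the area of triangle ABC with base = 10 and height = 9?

A triangle's area is half the area of a rectangle with the same base and height.
Area = (1/2) * 10 * 9 = 45.

45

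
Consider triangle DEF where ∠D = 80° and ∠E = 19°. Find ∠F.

angle F = 180 - 80 - 19 = 81 degrees.

81 degrees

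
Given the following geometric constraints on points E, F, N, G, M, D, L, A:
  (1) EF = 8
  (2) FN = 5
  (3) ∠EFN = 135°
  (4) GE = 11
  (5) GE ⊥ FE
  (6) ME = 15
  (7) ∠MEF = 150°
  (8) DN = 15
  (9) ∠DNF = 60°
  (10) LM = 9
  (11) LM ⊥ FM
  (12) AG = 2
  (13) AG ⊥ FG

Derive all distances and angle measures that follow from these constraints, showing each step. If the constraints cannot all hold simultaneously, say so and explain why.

The constraints are consistent.

Step 1: From EF = 8, FN = 5, and ∠EFN = 135°, by the law of cosines:
  EN² = EF² + FN² - 2·EF·FN·cos(135°) = 64 + 25 + 56.57 = 145.6
  EN ≈ 12.07

Step 2: From FE = 8, EG = 11, and ∠FEG = 90°, by the law of cosines:
  FG² = FE² + EG² - 2·FE·EG·cos(90°) = 64 + 121 - 0 = 185
  FG = √185

Step 3: From FE = 8, EM = 15, and ∠FEM = 150°, by the law of cosines:
  FM² = FE² + EM² - 2·FE·EM·cos(150°) = 64 + 225 + 207.8 = 496.8
  FM ≈ 22.29

Step 4: From FN = 5, ND = 15, and ∠FND = 60°, by the law of cosines:
  FD² = FN² + ND² - 2·FN·ND·cos(60°) = 25 + 225 - 75 = 175
  FD = 5·√7

Step 5: From FM = 22.29, ML = 9, and ∠FML = 90°, by the law of cosines:
  FL² = FM² + ML² - 2·FM·ML·cos(90°) = 496.8 + 81 - 0 = 577.8
  FL ≈ 24.04

Step 6: From FG = √185, GA = 2, and ∠FGA = 90°, by the law of cosines:
  FA² = FG² + GA² - 2·FG·GA·cos(90°) = 185 + 4 - 0 = 189
  FA = 3·√21

Step 7: From EF = 8, EN = 12.07, FN = 5, by the inverse law of cosines:
  cos(∠FEN) = (EF² + EN² - FN²) / (2·EF·EN)
  ∠FEN = 17.04°

Step 8: From FD = 5·√7, FN = 5, DN = 15, by the inverse law of cosines:
  cos(∠DFN) = (FD² + FN² - DN²) / (2·FD·FN)
  ∠DFN = 100.89°

Step 9: From FE = 8, FG = √185, EG = 11, by the inverse law of cosines:
  cos(∠EFG) = (FE² + FG² - EG²) / (2·FE·FG)
  ∠EFG = 53.97°

Step 10: From FE = 8, FM = 22.29, EM = 15, by the inverse law of cosines:
  cos(∠EFM) = (FE² + FM² - EM²) / (2·FE·FM)
  ∠EFM = 19.66°

Step 11: From NE = 12.07, NF = 5, EF = 8, by the inverse law of cosines:
  cos(∠ENF) = (NE² + NF² - EF²) / (2·NE·NF)
  ∠ENF = 27.96°

Step 12: From GE = 11, GF = √185, EF = 8, by the inverse law of cosines:
  cos(∠EGF) = (GE² + GF² - EF²) / (2·GE·GF)
  ∠EGF = 36.03°

Step 13: From ME = 15, MF = 22.29, EF = 8, by the inverse law of cosines:
  cos(∠EMF) = (ME² + MF² - EF²) / (2·ME·MF)
  ∠EMF = 10.34°

Step 14: From DF = 5·√7, DN = 15, FN = 5, by the inverse law of cosines:
  cos(∠FDN) = (DF² + DN² - FN²) / (2·DF·DN)
  ∠FDN = 19.11°

Step 15: From FA = 3·√21, FG = √185, AG = 2, by the inverse law of cosines:
  cos(∠AFG) = (FA² + FG² - AG²) / (2·FA·FG)
  ∠AFG = 8.36°

Step 16: From FL = 24.04, FM = 22.29, LM = 9, by the inverse law of cosines:
  cos(∠LFM) = (FL² + FM² - LM²) / (2·FL·FM)
  ∠LFM = 21.99°

Step 17: From LF = 24.04, LM = 9, FM = 22.29, by the inverse law of cosines:
  cos(∠FLM) = (LF² + LM² - FM²) / (2·LF·LM)
  ∠FLM = 68.01°

Step 18: From AF = 3·√21, AG = 2, FG = √185, by the inverse law of cosines:
  cos(∠FAG) = (AF² + AG² - FG²) / (2·AF·AG)
  ∠FAG = 81.64°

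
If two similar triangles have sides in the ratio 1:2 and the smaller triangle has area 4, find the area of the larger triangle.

The ratio of areas of similar triangles = (side ratio)^2.
Side ratio = 1:2, so area ratio = 1:4.
Area of the larger triangle / Area of the smaller triangle = 4/1
Area of the larger triangle = 4 * 4/1 = 16

16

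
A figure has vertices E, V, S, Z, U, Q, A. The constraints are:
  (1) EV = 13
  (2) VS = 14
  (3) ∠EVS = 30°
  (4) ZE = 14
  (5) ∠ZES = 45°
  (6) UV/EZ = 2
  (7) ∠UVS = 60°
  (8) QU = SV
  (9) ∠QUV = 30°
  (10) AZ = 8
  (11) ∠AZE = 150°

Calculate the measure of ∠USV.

From the given relations: UV = 2·EZ = 2·14 = 28.
Step 1: By the law of cosines on triangle SVU: SU² = 14² + 28² − 2·14·28·cos(60°) = 588, so SU = 14·√3.
Step 2: By the inverse law of cosines on triangle USV: cos(∠USV) = ((14·√3)² + 14² − 28²) / (2·14·√3·14) = 0/678.96 = 0, so ∠USV = 90°.

Therefore, the measure of angle ∠USV = 90°.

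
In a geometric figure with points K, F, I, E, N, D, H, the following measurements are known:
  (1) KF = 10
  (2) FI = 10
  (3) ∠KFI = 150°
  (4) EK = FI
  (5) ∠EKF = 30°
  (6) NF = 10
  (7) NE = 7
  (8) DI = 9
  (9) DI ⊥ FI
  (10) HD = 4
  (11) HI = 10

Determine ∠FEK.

From the given relations: EK = FI = 10.
Step 1: By the law of cosines on triangle EKF: EF² = 10² + 10² − 2·10·10·cos(30°) = 26.79, so EF ≈ 5.18.
Step 2: By the inverse law of cosines on triangle FEK: cos(∠FEK) = (5.18² + 10² − 10²) / (2·5.18·10) = 26.79/103.53 = 0.2588, so ∠FEK = 75°.

Therefore, the measure of angle ∠FEK = 75°.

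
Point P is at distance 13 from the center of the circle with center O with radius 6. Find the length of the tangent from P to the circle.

The tangent, radius, and line from the external point to the center form a right triangle.
The right angle is where the tangent meets the radius.
By the Pythagorean theorem: tangent² + 6² = 13²
tangent² = 169 - 36 = 133
tangent = sqrt(133)

sqrt(133)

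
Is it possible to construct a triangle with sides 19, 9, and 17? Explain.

Check all three triangle inequalities:
19 + 9 = 28 > 17 ✓
19 + 17 = 36 > 9 ✓
9 + 17 = 26 > 19 ✓
All conditions hold, so these sides form a valid triangle.

Yes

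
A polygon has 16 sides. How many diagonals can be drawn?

Total line segments between 16 vertices = C(16,2) = 120.
Subtract the 16 sides: 120 - 16 = 104 diagonals.

104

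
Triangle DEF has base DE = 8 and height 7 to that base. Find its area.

A triangle's area is half the area of a rectangle with the same base and height.
Area = (1/2) * 8 * 7 = 28.

28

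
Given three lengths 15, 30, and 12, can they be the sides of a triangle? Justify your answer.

Check the triangle inequality: 15 + 12 = 27 ≤ 30.
Since the sum of two sides does not exceed the third, no triangle can be formed.

No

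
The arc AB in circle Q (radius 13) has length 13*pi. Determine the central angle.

θ = 360 × 13*pi / (2π × 13) = 180° (rearranging arc length formula).

180°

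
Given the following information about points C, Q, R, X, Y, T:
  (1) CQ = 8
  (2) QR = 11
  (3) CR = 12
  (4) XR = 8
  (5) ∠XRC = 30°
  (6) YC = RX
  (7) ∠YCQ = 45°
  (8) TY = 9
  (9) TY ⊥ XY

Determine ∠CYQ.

From the given relations: YC = RX = 8.
Step 1: By the law of cosines on triangle YCQ: YQ² = 8² + 8² − 2·8·8·cos(45°) = 37.49, so YQ ≈ 6.12.
Step 2: By the inverse law of cosines on triangle CYQ: cos(∠CYQ) = (8² + 6.12² − 8²) / (2·8·6.12) = 37.49/97.97 = 0.3827, so ∠CYQ = 67.5°.

Therefore, the measure of angle ∠CYQ = 67.5°.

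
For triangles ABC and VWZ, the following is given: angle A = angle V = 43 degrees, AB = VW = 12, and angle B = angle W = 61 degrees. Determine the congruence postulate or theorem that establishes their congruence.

The given information matches ASA: Two pairs of corresponding angles and the included side are equal (Angle-Side-Angle).

ASA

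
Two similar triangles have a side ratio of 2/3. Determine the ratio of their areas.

Area scales with the square of linear dimensions. If every length is multiplied by 2/3, then the area is multiplied by (2/3)^2 = 4/9.
The area ratio is 4:9.

4:9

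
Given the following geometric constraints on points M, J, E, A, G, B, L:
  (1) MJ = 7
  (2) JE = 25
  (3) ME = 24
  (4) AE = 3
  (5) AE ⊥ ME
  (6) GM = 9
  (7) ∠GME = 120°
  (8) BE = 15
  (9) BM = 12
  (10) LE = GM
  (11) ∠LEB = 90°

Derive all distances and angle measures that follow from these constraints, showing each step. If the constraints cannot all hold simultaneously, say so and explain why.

The constraints are consistent.

From the given relations:
  LE = GM = 9

Step 1: From ME = 24, EA = 3, and ∠MEA = 90°, by the law of cosines:
  MA² = ME² + EA² - 2·ME·EA·cos(90°) = 576 + 9 - 0 = 585
  MA = 3·√65

Step 2: From EM = 24, MG = 9, and ∠EMG = 120°, by the law of cosines:
  EG² = EM² + MG² - 2·EM·MG·cos(120°) = 576 + 81 + 216 = 873
  EG = 3·√97

Step 3: From BE = 15, EL = 9, and ∠BEL = 90°, by the law of cosines:
  BL² = BE² + EL² - 2·BE·EL·cos(90°) = 225 + 81 - 0 = 306
  BL = 3·√34

Step 4: From MB = 12, ME = 24, BE = 15, by the inverse law of cosines:
  cos(∠BME) = (MB² + ME² - BE²) / (2·MB·ME)
  ∠BME = 30.75°

Step 5: From ME = 24, MJ = 7, EJ = 25, by the inverse law of cosines:
  cos(∠EMJ) = (ME² + MJ² - EJ²) / (2·ME·MJ)
  ∠EMJ = 90°

Step 6: From JE = 25, JM = 7, EM = 24, by the inverse law of cosines:
  cos(∠EJM) = (JE² + JM² - EM²) / (2·JE·JM)
  ∠EJM = 73.74°

Step 7: From EB = 15, EM = 24, BM = 12, by the inverse law of cosines:
  cos(∠BEM) = (EB² + EM² - BM²) / (2·EB·EM)
  ∠BEM = 24.15°

Step 8: From EJ = 25, EM = 24, JM = 7, by the inverse law of cosines:
  cos(∠JEM) = (EJ² + EM² - JM²) / (2·EJ·EM)
  ∠JEM = 16.26°

Step 9: From BE = 15, BM = 12, EM = 24, by the inverse law of cosines:
  cos(∠EBM) = (BE² + BM² - EM²) / (2·BE·BM)
  ∠EBM = 125.1°

Step 10: From MA = 3·√65, ME = 24, AE = 3, by the inverse law of cosines:
  cos(∠AME) = (MA² + ME² - AE²) / (2·MA·ME)
  ∠AME = 7.13°

Step 11: From EG = 3·√97, EM = 24, GM = 9, by the inverse law of cosines:
  cos(∠GEM) = (EG² + EM² - GM²) / (2·EG·EM)
  ∠GEM = 15.3°

Step 12: From AE = 3, AM = 3·√65, EM = 24, by the inverse law of cosines:
  cos(∠EAM) = (AE² + AM² - EM²) / (2·AE·AM)
  ∠EAM = 82.87°

Step 13: From GE = 3·√97, GM = 9, EM = 24, by the inverse law of cosines:
  cos(∠EGM) = (GE² + GM² - EM²) / (2·GE·GM)
  ∠EGM = 44.7°

Step 14: From BE = 15, BL = 3·√34, EL = 9, by the inverse law of cosines:
  cos(∠EBL) = (BE² + BL² - EL²) / (2·BE·BL)
  ∠EBL = 30.96°

Step 15: From LB = 3·√34, LE = 9, BE = 15, by the inverse law of cosines:
  cos(∠BLE) = (LB² + LE² - BE²) / (2·LB·LE)
  ∠BLE = 59.04°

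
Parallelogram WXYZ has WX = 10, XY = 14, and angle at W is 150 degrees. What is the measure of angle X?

Consecutive angles are supplementary: angle X = 180 - 150 = 30 degrees.

30 degrees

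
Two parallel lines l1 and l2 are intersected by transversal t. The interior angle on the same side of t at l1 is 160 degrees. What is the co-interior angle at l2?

Co-interior angles sum to 180: 180 - 160 = 20 degrees.

20 degrees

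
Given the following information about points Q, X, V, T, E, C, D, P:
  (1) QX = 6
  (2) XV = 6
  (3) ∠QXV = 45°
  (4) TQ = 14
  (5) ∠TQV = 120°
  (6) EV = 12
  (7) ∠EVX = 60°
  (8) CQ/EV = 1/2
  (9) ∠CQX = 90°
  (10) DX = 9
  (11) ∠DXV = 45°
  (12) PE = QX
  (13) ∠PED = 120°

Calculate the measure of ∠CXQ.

From the given relations: CQ = 1/2·EV = 1/2·12 = 6.
Step 1: By the law of cosines on triangle XQC: XC² = 6² + 6² − 2·6·6·cos(90°) = 72, so XC = 6·√2.
Step 2: By the inverse law of cosines on triangle CXQ: cos(∠CXQ) = ((6·√2)² + 6² − 6²) / (2·6·√2·6) = 72/101.82 = 0.7071, so ∠CXQ = 45°.

Therefore, the measure of angle ∠CXQ = 45°.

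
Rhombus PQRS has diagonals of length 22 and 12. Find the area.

Area = (22 * 12) / 2 = 264 / 2 = 132

132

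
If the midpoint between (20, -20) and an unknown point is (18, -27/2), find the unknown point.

Using the midpoint formula: M = ((x1 + x2)/2, (y1 + y2)/2)
We know M = (18, -27/2) and J = (20, -20)
For x: 18 = (20 + x2)/2, so x2 = 2*18 - 20 = 16
For y: -27/2 = (-20 + y2)/2, so y2 = 2*-27/2 - -20 = -7
M = (16, -7)

(16, -7)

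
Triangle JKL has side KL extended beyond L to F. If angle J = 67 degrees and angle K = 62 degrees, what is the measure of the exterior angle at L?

Exterior angle = 67 + 62 = 129 degrees (exterior angle theorem).

129 degrees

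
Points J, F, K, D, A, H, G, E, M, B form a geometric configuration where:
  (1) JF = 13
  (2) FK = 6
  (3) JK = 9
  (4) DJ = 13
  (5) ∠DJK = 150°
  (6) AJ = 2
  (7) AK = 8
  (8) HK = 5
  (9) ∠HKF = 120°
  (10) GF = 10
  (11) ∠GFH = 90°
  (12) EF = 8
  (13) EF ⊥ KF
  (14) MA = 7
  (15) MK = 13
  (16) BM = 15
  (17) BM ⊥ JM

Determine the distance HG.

Step 1: By the law of cosines on triangle FKH: FH² = 6² + 5² − 2·6·5·cos(120°) = 91, so FH = √91.
Step 2: By the law of cosines on triangle HFG: HG² = √91² + 10² − 2·√91·10·cos(90°) = 191, so HG = √191.

Therefore, the length of HG = √191.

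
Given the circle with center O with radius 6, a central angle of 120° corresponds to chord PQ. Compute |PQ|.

Chord = 2(6) sin(60°) = 6*sqrt(3)

6*sqrt(3)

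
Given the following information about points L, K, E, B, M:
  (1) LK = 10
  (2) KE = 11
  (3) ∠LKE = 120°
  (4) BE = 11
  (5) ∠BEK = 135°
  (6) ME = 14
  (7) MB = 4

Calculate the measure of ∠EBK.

Step 1: By the law of cosines on triangle BEK: BK² = 11² + 11² − 2·11·11·cos(135°) = 413.12, so BK ≈ 20.33.
Step 2: By the inverse law of cosines on triangle EBK: cos(∠EBK) = (11² + 20.33² − 11²) / (2·11·20.33) = 413.12/447.16 = 0.9239, so ∠EBK = 22.5°.

Therefore, the measure of angle ∠EBK = 22.5°.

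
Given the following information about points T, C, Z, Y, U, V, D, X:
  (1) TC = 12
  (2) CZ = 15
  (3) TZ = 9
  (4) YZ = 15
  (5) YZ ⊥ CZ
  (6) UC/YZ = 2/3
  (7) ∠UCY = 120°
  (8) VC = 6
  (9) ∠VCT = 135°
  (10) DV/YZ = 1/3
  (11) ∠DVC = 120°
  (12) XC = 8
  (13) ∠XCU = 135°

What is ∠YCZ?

Step 1: By the law of cosines on triangle CZY: CY² = 15² + 15² − 2·15·15·cos(90°) = 450, so CY = 15·√2.
Step 2: By the inverse law of cosines on triangle YCZ: cos(∠YCZ) = ((15·√2)² + 15² − 15²) / (2·15·√2·15) = 450/636.4 = 0.7071, so ∠YCZ = 45°.

Therefore, the measure of angle ∠YCZ = 45°.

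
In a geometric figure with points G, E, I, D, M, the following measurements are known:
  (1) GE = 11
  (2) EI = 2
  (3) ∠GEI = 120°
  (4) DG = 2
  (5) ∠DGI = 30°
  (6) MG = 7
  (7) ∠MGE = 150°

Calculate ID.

Step 1: By the law of cosines on triangle GEI: GI² = 11² + 2² − 2·11·2·cos(120°) = 147, so GI = 7·√3.
Step 2: By the law of cosines on triangle IGD: ID² = (7·√3)² + 2² − 2·7·√3·2·cos(30°) = 109, so ID = √109.

Therefore, the length of ID = √109.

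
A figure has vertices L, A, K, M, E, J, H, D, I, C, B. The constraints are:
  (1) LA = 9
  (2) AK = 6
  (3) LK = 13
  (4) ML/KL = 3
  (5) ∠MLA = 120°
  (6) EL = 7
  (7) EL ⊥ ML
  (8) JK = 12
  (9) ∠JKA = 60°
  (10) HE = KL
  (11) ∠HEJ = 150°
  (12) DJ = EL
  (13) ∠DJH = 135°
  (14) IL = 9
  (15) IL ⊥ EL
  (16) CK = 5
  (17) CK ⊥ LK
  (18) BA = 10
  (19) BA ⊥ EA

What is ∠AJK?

Step 1: By the law of cosines on triangle JKA: JA² = 12² + 6² − 2·12·6·cos(60°) = 108, so JA = 6·√3.
Step 2: By the inverse law of cosines on triangle AJK: cos(∠AJK) = ((6·√3)² + 12² − 6²) / (2·6·√3·12) = 216/249.42 = 0.866, so ∠AJK = 30°.

Therefore, the measure of angle ∠AJK = 30°.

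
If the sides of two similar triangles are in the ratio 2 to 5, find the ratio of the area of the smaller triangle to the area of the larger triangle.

The ratio of areas of similar triangles equals the square of the side ratio.
Side ratio = 2:5
Area ratio = (2/5)^2 = 4/25 = 4:25

4:25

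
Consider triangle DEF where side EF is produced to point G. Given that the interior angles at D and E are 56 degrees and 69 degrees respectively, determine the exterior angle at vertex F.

The interior angle at F is 180 - 56 - 69 = 55 degrees.
The exterior angle and interior angle at F are supplementary:
Exterior angle = 180 - 55 = 125 degrees.

125 degrees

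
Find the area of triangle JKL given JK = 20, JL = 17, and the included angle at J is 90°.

Area = (1/2) * JK * JL * sin(J)
Area = (1/2) * 20 * 17 * sin(90°)
Area = (1/2) * 20 * 17 * 1
Area = 170

170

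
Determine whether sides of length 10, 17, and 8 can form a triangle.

Sort the sides: 8, 10, 17.
It suffices to check that the sum of the two smallest exceeds the largest:
8 + 10 = 18 > 17. ✓
Yes, a valid triangle can be formed.

Yes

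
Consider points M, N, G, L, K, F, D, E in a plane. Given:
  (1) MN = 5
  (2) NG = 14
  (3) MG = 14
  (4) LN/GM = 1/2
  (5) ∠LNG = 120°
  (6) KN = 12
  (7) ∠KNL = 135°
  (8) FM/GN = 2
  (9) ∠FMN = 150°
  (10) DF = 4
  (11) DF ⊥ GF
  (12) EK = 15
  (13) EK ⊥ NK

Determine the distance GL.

From the given relations: LN = 1/2·GM = 1/2·14 = 7.
Step 1: By the law of cosines on triangle GNL: GL² = 14² + 7² − 2·14·7·cos(120°) = 343, so GL = 7·√7.

Therefore, the length of GL = 7·√7.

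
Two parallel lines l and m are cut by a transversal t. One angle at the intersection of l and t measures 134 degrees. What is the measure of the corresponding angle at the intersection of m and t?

Corresponding angles formed by parallel lines and a transversal are equal.
The given angle is 134 degrees.
The corresponding angle = 134 degrees.

134 degrees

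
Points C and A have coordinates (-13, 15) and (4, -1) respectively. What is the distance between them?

The horizontal distance is |4 - -13| = 17 and the vertical distance is |-1 - 15| = 16.
By the Pythagorean theorem, d = sqrt(17^2 + 16^2) = sqrt(545).

sqrt(545)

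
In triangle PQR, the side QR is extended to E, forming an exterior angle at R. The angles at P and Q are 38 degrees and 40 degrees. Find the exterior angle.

Exterior angle = 38 + 40 = 78 degrees (exterior angle theorem).

78 degrees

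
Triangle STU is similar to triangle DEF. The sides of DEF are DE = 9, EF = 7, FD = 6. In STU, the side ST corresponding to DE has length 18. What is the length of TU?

Since the triangles are similar, the ratio of corresponding sides is constant.
Scale factor k = ST / DE = 18 / 9 = 2
TU = k * EF = 2 * 7 = 14

14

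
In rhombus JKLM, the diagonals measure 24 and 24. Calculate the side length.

The diagonals of a rhombus bisect each other at right angles.
Half-diagonals: 24/2 = 12 and 24/2 = 12
side = sqrt(12^2 + 12^2)
side = sqrt(144 + 144)
side = sqrt(288) = 12*sqrt(2)

12*sqrt(2)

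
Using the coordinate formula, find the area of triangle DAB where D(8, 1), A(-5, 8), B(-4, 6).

The Shoelace formula computes the area from vertex coordinates by summing cross products.
For vertices (8,1), (-5,8), (-4,6):
Signed sum = 8*8 - -5*1 + -5*6 - -4*8 + -4*1 - 8*6
= 69 + 2 + -52 = 19
Area = (1/2)|19| = 19/2.

19/2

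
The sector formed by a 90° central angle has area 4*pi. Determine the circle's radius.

Sector area A = πr² × θ/360, so r² = 360A / (πθ).
r² = 360 × 4*pi / (π × 90)
r² = 16
r = 4

4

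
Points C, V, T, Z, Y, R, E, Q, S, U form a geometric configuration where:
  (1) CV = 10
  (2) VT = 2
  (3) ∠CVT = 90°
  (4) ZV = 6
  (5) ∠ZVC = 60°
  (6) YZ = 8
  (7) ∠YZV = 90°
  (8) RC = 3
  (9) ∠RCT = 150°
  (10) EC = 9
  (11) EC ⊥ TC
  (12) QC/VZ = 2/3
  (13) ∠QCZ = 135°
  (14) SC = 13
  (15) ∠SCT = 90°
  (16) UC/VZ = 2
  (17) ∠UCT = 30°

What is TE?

Step 1: By the law of cosines on triangle CVT: CT² = 10² + 2² − 2·10·2·cos(90°) = 104, so CT = 2·√26.
Step 2: By the law of cosines on triangle TCE: TE² = (2·√26)² + 9² − 2·2·√26·9·cos(90°) = 185, so TE = √185.

Therefore, the length of TE = √185.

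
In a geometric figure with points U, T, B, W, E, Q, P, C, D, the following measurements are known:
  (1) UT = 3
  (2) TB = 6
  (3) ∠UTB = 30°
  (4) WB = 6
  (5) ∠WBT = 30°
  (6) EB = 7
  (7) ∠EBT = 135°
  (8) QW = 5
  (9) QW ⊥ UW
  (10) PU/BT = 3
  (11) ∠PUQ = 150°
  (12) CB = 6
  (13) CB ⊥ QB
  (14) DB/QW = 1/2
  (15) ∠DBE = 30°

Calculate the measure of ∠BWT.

Step 1: By the law of cosines on triangle WBT: WT² = 6² + 6² − 2·6·6·cos(30°) = 9.65, so WT ≈ 3.11.
Step 2: By the inverse law of cosines on triangle BWT: cos(∠BWT) = (6² + 3.11² − 6²) / (2·6·3.11) = 9.65/37.27 = 0.2588, so ∠BWT = 75°.

Therefore, the measure of angle ∠BWT = 75°.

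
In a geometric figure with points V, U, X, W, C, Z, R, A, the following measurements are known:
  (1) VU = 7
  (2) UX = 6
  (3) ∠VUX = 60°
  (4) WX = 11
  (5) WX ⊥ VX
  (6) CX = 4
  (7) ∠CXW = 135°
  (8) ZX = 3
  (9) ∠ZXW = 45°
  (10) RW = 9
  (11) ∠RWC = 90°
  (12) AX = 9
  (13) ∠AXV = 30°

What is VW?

Step 1: By the law of cosines on triangle XUV: XV² = 6² + 7² − 2·6·7·cos(60°) = 43, so XV = √43.
Step 2: By the law of cosines on triangle VXW: VW² = √43² + 11² − 2·√43·11·cos(90°) = 164, so VW = 2·√41.

Therefore, the length of VW = 2·√41.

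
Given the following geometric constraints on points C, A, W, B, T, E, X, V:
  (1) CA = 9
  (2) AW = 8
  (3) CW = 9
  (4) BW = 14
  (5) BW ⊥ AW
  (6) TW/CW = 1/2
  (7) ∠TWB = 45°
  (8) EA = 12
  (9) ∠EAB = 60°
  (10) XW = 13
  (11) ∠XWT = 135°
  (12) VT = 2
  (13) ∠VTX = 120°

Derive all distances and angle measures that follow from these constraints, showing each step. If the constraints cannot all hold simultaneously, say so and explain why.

The constraints are consistent.

From the given relations:
  TW = 1/2·CW = 1/2·9 ≈ 4.5

Step 1: From AW = 8, WB = 14, and ∠AWB = 90°, by the law of cosines:
  AB² = AW² + WB² - 2·AW·WB·cos(90°) = 64 + 196 - 0 = 260
  AB = 2·√65

Step 2: From BW = 14, WT = 4.5, and ∠BWT = 45°, by the law of cosines:
  BT² = BW² + WT² - 2·BW·WT·cos(45°) = 196 + 20.25 - 89.1 = 127.2
  BT ≈ 11.28

Step 3: From TW = 4.5, WX = 13, and ∠TWX = 135°, by the law of cosines:
  TX² = TW² + WX² - 2·TW·WX·cos(135°) = 20.25 + 169 + 82.73 = 272
  TX ≈ 16.49

Step 4: From CA = 9, CW = 9, AW = 8, by the inverse law of cosines:
  cos(∠ACW) = (CA² + CW² - AW²) / (2·CA·CW)
  ∠ACW = 52.78°

Step 5: From AC = 9, AW = 8, CW = 9, by the inverse law of cosines:
  cos(∠CAW) = (AC² + AW² - CW²) / (2·AC·AW)
  ∠CAW = 63.61°

Step 6: From WA = 8, WC = 9, AC = 9, by the inverse law of cosines:
  cos(∠AWC) = (WA² + WC² - AC²) / (2·WA·WC)
  ∠AWC = 63.61°

Step 7: From BA = 2·√65, AE = 12, and ∠BAE = 60°, by the law of cosines:
  BE² = BA² + AE² - 2·BA·AE·cos(60°) = 260 + 144 - 193.5 = 210.5
  BE ≈ 14.51

Step 8: From XT = 16.49, TV = 2, and ∠XTV = 120°, by the law of cosines:
  XV² = XT² + TV² - 2·XT·TV·cos(120°) = 272 + 4 + 32.98 = 309
  XV ≈ 17.58

Step 9: From AB = 2·√65, AW = 8, BW = 14, by the inverse law of cosines:
  cos(∠BAW) = (AB² + AW² - BW²) / (2·AB·AW)
  ∠BAW = 60.26°

Step 10: From BA = 2·√65, BW = 14, AW = 8, by the inverse law of cosines:
  cos(∠ABW) = (BA² + BW² - AW²) / (2·BA·BW)
  ∠ABW = 29.74°

Step 11: From BT = 11.28, BW = 14, TW = 4.5, by the inverse law of cosines:
  cos(∠TBW) = (BT² + BW² - TW²) / (2·BT·BW)
  ∠TBW = 16.39°

Step 12: From TB = 11.28, TW = 4.5, BW = 14, by the inverse law of cosines:
  cos(∠BTW) = (TB² + TW² - BW²) / (2·TB·TW)
  ∠BTW = 118.61°

Step 13: From TW = 4.5, TX = 16.49, WX = 13, by the inverse law of cosines:
  cos(∠WTX) = (TW² + TX² - WX²) / (2·TW·TX)
  ∠WTX = 33.88°

Step 14: From XT = 16.49, XW = 13, TW = 4.5, by the inverse law of cosines:
  cos(∠TXW) = (XT² + XW² - TW²) / (2·XT·XW)
  ∠TXW = 11.12°

Step 15: From BA = 2·√65, BE = 14.51, AE = 12, by the inverse law of cosines:
  cos(∠ABE) = (BA² + BE² - AE²) / (2·BA·BE)
  ∠ABE = 45.75°

Step 16: From EA = 12, EB = 14.51, AB = 2·√65, by the inverse law of cosines:
  cos(∠AEB) = (EA² + EB² - AB²) / (2·EA·EB)
  ∠AEB = 74.25°

Step 17: From XT = 16.49, XV = 17.58, TV = 2, by the inverse law of cosines:
  cos(∠TXV) = (XT² + XV² - TV²) / (2·XT·XV)
  ∠TXV = 5.66°

Step 18: From VT = 2, VX = 17.58, TX = 16.49, by the inverse law of cosines:
  cos(∠TVX) = (VT² + VX² - TX²) / (2·VT·VX)
  ∠TVX = 54.34°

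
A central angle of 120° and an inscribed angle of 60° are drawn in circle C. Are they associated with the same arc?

By the inscribed angle theorem, if both angles subtend the same arc, the inscribed angle must be half the central angle.
Half of 120° = 60°, which equals the given inscribed angle of 60°.
Therefore, yes, they correspond to the same arc.

Yes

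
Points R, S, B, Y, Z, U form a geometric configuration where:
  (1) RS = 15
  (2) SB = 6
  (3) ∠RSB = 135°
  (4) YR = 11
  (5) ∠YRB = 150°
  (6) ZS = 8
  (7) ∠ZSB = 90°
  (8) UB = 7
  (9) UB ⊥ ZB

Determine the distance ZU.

Step 1: By the law of cosines on triangle ZSB: ZB² = 8² + 6² − 2·8·6·cos(90°) = 100, so ZB = 10.
Step 2: By the law of cosines on triangle ZBU: ZU² = 10² + 7² − 2·10·7·cos(90°) = 149, so ZU = √149.

Therefore, the length of ZU = √149.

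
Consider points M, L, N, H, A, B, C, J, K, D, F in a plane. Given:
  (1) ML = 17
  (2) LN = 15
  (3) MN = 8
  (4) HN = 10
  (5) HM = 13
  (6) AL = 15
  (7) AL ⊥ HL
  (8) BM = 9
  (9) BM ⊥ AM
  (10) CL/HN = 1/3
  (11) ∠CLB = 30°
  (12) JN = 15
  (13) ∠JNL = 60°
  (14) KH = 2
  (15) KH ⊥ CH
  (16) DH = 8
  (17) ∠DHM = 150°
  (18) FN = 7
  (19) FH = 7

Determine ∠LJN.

Step 1: By the law of cosines on triangle JNL: JL² = 15² + 15² − 2·15·15·cos(60°) = 225, so JL = 15.
Step 2: By the inverse law of cosines on triangle LJN: cos(∠LJN) = (15² + 15² − 15²) / (2·15·15) = 225/450 = 0.5, so ∠LJN = 60°.

Therefore, the measure of angle ∠LJN = 60°.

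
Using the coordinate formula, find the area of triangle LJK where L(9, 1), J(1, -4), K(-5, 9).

Using the Shoelace formula for a triangle:
Area = (1/2)|x0(y1 - y2) + x1(y2 - y0) + x2(y0 - y1)|
Area = (1/2)|9(-4 - 9) + 1(9 - 1) + -5(1 - -4)|
Area = (1/2)|-117 + 8 + -25|
Area = (1/2)|-134|
Area = (1/2)(134)
Area = 67

67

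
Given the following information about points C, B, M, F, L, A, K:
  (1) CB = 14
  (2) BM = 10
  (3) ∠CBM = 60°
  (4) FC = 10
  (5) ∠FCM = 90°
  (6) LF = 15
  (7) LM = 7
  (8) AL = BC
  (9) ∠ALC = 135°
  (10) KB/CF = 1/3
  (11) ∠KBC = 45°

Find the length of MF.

Step 1: By the law of cosines on triangle CBM: CM² = 14² + 10² − 2·14·10·cos(60°) = 156, so CM = 2·√39.
Step 2: By the law of cosines on triangle MCF: MF² = (2·√39)² + 10² − 2·2·√39·10·cos(90°) = 256, so MF = 16.

Therefore, the length of MF = 16.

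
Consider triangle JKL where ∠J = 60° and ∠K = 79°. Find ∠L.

The interior angles sum to 180°: angle L = 180 - 60 - 79 = 41°.
The triangle is acute (angles 60°, 79°, 41°).

41 degrees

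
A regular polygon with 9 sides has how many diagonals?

The number of diagonals in an n-gon is n(n - 3)/2.
For n = 9: 9(9 - 3)/2 = 9 × 6 / 2 = 27.

27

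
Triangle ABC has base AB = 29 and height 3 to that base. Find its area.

A triangle's area is half the area of a rectangle with the same base and height.
Area = (1/2) * 29 * 3 = 87/2.

87/2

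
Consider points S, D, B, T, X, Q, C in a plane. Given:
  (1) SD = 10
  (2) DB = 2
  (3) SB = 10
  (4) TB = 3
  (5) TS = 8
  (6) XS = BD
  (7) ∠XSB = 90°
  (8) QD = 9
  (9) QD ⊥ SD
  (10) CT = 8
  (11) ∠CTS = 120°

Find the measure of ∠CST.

Step 1: By the law of cosines on triangle STC: SC² = 8² + 8² − 2·8·8·cos(120°) = 192, so SC = 8·√3.
Step 2: By the inverse law of cosines on triangle CST: cos(∠CST) = ((8·√3)² + 8² − 8²) / (2·8·√3·8) = 192/221.7 = 0.866, so ∠CST = 30°.

Therefore, the measure of angle ∠CST = 30°.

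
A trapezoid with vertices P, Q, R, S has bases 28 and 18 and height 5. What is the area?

Area of a trapezoid = (base1 + base2) * height / 2
Area = (28 + 18) * 5 / 2
Area = 46 * 5 / 2
Area = 230 / 2
Area = 115

115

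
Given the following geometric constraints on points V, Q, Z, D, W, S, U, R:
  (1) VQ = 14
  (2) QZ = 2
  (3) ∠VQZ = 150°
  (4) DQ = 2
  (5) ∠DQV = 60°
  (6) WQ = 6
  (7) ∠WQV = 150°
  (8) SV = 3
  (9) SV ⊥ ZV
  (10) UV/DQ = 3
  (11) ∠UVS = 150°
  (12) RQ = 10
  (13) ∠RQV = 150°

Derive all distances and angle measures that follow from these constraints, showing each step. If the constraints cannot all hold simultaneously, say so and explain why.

The constraints are consistent.

From the given relations:
  UV = 3·DQ = 3·2 = 6

Step 1: From VQ = 14, QZ = 2, and ∠VQZ = 150°, by the law of cosines:
  VZ² = VQ² + QZ² - 2·VQ·QZ·cos(150°) = 196 + 4 + 48.5 = 248.5
  VZ ≈ 15.76

Step 2: From VQ = 14, QD = 2, and ∠VQD = 60°, by the law of cosines:
  VD² = VQ² + QD² - 2·VQ·QD·cos(60°) = 196 + 4 - 28 = 172
  VD = 2·√43

Step 3: From VQ = 14, QW = 6, and ∠VQW = 150°, by the law of cosines:
  VW² = VQ² + QW² - 2·VQ·QW·cos(150°) = 196 + 36 + 145.5 = 377.5
  VW ≈ 19.43

Step 4: From VQ = 14, QR = 10, and ∠VQR = 150°, by the law of cosines:
  VR² = VQ² + QR² - 2·VQ·QR·cos(150°) = 196 + 100 + 242.5 = 538.5
  VR ≈ 23.21

Step 5: From SV = 3, VU = 6, and ∠SVU = 150°, by the law of cosines:
  SU² = SV² + VU² - 2·SV·VU·cos(150°) = 9 + 36 + 31.18 = 76.18
  SU ≈ 8.73

Step 6: From ZV = 15.76, VS = 3, and ∠ZVS = 90°, by the law of cosines:
  ZS² = ZV² + VS² - 2·ZV·VS·cos(90°) = 248.5 + 9 - 0 = 257.5
  ZS ≈ 16.05

Step 7: From VD = 2·√43, VQ = 14, DQ = 2, by the inverse law of cosines:
  cos(∠DVQ) = (VD² + VQ² - DQ²) / (2·VD·VQ)
  ∠DVQ = 7.59°

Step 8: From VQ = 14, VR = 23.21, QR = 10, by the inverse law of cosines:
  cos(∠QVR) = (VQ² + VR² - QR²) / (2·VQ·VR)
  ∠QVR = 12.44°

Step 9: From VQ = 14, VW = 19.43, QW = 6, by the inverse law of cosines:
  cos(∠QVW) = (VQ² + VW² - QW²) / (2·VQ·VW)
  ∠QVW = 8.88°

Step 10: From VQ = 14, VZ = 15.76, QZ = 2, by the inverse law of cosines:
  cos(∠QVZ) = (VQ² + VZ² - QZ²) / (2·VQ·VZ)
  ∠QVZ = 3.64°

Step 11: From ZQ = 2, ZV = 15.76, QV = 14, by the inverse law of cosines:
  cos(∠QZV) = (ZQ² + ZV² - QV²) / (2·ZQ·ZV)
  ∠QZV = 26.36°

Step 12: From DQ = 2, DV = 2·√43, QV = 14, by the inverse law of cosines:
  cos(∠QDV) = (DQ² + DV² - QV²) / (2·DQ·DV)
  ∠QDV = 112.41°

Step 13: From WQ = 6, WV = 19.43, QV = 14, by the inverse law of cosines:
  cos(∠QWV) = (WQ² + WV² - QV²) / (2·WQ·WV)
  ∠QWV = 21.12°

Step 14: From SU = 8.73, SV = 3, UV = 6, by the inverse law of cosines:
  cos(∠USV) = (SU² + SV² - UV²) / (2·SU·SV)
  ∠USV = 20.1°

Step 15: From US = 8.73, UV = 6, SV = 3, by the inverse law of cosines:
  cos(∠SUV) = (US² + UV² - SV²) / (2·US·UV)
  ∠SUV = 9.9°

Step 16: From RQ = 10, RV = 23.21, QV = 14, by the inverse law of cosines:
  cos(∠QRV) = (RQ² + RV² - QV²) / (2·RQ·RV)
  ∠QRV = 17.56°

Step 17: From ZS = 16.05, ZV = 15.76, SV = 3, by the inverse law of cosines:
  cos(∠SZV) = (ZS² + ZV² - SV²) / (2·ZS·ZV)
  ∠SZV = 10.78°

Step 18: From SV = 3, SZ = 16.05, VZ = 15.76, by the inverse law of cosines:
  cos(∠VSZ) = (SV² + SZ² - VZ²) / (2·SV·SZ)
  ∠VSZ = 79.22°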